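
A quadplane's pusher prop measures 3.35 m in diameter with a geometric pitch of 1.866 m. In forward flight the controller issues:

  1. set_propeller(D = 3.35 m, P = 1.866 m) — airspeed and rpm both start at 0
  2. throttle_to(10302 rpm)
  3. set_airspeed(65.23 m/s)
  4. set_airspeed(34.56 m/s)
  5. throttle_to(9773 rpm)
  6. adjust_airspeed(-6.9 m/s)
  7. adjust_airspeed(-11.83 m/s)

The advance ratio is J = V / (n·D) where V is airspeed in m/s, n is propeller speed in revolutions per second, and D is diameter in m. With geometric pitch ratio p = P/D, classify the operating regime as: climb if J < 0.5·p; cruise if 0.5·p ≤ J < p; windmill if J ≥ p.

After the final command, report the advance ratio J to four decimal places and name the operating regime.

set_propeller: D = 3.35 m, P = 1.866 m (p = P/D = 0.557015); state ← (V=0, rpm=0)
throttle_to(10302): rpm ← 10302
set_airspeed(65.23): V ← 65.23 m/s
set_airspeed(34.56): V ← 34.56 m/s
throttle_to(9773): rpm ← 9773
adjust_airspeed(-6.9): V ← 34.56 -6.9 = 27.66 m/s
adjust_airspeed(-11.83): V ← 27.66 -11.83 = 15.83 m/s
final state: V = 15.83 m/s, rpm = 9773 → n = rpm/60 = 162.883333 rev/s
J = V / (n·D) = 15.83 / (162.883333 × 3.35) = 0.029011
regime bands: climb J<0.2785 | cruise [0.2785, 0.5570) | windmill J≥0.5570
J = 0.0290 → climb

J = 0.0290, regime = climb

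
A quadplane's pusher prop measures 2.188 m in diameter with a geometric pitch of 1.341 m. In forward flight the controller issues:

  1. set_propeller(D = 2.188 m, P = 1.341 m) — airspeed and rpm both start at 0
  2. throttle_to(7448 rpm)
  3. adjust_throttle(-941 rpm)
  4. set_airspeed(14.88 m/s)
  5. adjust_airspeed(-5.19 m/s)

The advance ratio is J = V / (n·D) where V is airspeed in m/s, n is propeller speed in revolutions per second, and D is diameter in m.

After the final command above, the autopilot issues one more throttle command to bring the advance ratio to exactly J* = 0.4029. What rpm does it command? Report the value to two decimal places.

rpm = 659.52

set_propeller: D = 2.188 m, P = 1.341 m (p = P/D = 0.612888); state ← (V=0, rpm=0)
throttle_to(7448): rpm ← 7448
adjust_throttle(-941): rpm ← 7448 -941 = 6507
set_airspeed(14.88): V ← 14.88 m/s
adjust_airspeed(-5.19): V ← 14.88 -5.19 = 9.69 m/s
final state: V = 9.69 m/s, rpm = 6507 → n = rpm/60 = 108.450000 rev/s
target J* = 0.4029; solve J* = V/(n·D) for n: n = V/(J*·D) = 9.69/(0.4029 × 2.188) = 10.992063 rev/s
rpm = 60·n = 659.523754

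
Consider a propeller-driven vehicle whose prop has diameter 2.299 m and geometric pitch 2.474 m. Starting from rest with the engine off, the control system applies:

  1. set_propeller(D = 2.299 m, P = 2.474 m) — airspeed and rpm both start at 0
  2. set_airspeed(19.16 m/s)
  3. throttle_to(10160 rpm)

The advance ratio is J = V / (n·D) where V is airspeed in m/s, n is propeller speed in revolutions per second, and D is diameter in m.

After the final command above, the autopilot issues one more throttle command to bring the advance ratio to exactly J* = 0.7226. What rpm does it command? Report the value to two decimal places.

rpm = 692.01

set_propeller: D = 2.299 m, P = 2.474 m (p = P/D = 1.076120); state ← (V=0, rpm=0)
set_airspeed(19.16): V ← 19.16 m/s
throttle_to(10160): rpm ← 10160
final state: V = 19.16 m/s, rpm = 10160 → n = rpm/60 = 169.333333 rev/s
target J* = 0.7226; solve J* = V/(n·D) for n: n = V/(J*·D) = 19.16/(0.7226 × 2.299) = 11.533432 rev/s
rpm = 60·n = 692.005947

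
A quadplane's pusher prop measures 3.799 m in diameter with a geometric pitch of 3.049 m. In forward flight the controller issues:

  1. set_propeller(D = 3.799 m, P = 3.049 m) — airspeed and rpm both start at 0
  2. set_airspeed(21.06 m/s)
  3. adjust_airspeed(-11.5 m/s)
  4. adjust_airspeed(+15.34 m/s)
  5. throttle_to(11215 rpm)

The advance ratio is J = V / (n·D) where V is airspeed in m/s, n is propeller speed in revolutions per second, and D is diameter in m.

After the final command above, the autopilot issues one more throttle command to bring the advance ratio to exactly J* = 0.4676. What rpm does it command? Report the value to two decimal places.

rpm = 841.02

set_propeller: D = 3.799 m, P = 3.049 m (p = P/D = 0.802580); state ← (V=0, rpm=0)
set_airspeed(21.06): V ← 21.06 m/s
adjust_airspeed(-11.5): V ← 21.06 -11.5 = 9.56 m/s
adjust_airspeed(+15.34): V ← 9.56 +15.34 = 24.9 m/s
throttle_to(11215): rpm ← 11215
final state: V = 24.9 m/s, rpm = 11215 → n = rpm/60 = 186.916667 rev/s
target J* = 0.4676; solve J* = V/(n·D) for n: n = V/(J*·D) = 24.9/(0.4676 × 3.799) = 14.017015 rev/s
rpm = 60·n = 841.020925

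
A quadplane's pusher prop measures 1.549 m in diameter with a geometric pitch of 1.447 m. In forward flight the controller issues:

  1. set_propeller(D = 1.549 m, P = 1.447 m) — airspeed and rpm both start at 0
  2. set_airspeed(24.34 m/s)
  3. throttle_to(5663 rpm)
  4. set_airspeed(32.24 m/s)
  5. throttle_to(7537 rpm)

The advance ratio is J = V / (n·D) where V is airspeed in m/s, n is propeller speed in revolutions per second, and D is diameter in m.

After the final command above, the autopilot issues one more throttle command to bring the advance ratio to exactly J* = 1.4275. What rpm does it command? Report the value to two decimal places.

rpm = 874.82

set_propeller: D = 1.549 m, P = 1.447 m (p = P/D = 0.934151); state ← (V=0, rpm=0)
set_airspeed(24.34): V ← 24.34 m/s
throttle_to(5663): rpm ← 5663
set_airspeed(32.24): V ← 32.24 m/s
throttle_to(7537): rpm ← 7537
final state: V = 32.24 m/s, rpm = 7537 → n = rpm/60 = 125.616667 rev/s
target J* = 1.4275; solve J* = V/(n·D) for n: n = V/(J*·D) = 32.24/(1.4275 × 1.549) = 14.580335 rev/s
rpm = 60·n = 874.820092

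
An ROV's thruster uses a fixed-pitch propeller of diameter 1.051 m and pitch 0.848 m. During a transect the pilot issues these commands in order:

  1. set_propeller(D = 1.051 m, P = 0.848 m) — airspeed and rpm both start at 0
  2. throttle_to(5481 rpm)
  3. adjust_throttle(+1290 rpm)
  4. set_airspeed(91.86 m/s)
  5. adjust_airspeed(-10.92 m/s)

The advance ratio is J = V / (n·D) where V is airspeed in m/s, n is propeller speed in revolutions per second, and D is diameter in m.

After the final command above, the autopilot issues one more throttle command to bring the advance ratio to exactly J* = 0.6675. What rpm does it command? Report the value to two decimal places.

rpm = 6922.46

set_propeller: D = 1.051 m, P = 0.848 m (p = P/D = 0.806851); state ← (V=0, rpm=0)
throttle_to(5481): rpm ← 5481
adjust_throttle(+1290): rpm ← 5481 +1290 = 6771
set_airspeed(91.86): V ← 91.86 m/s
adjust_airspeed(-10.92): V ← 91.86 -10.92 = 80.94 m/s
final state: V = 80.94 m/s, rpm = 6771 → n = rpm/60 = 112.850000 rev/s
target J* = 0.6675; solve J* = V/(n·D) for n: n = V/(J*·D) = 80.94/(0.6675 × 1.051) = 115.374336 rev/s
rpm = 60·n = 6922.460150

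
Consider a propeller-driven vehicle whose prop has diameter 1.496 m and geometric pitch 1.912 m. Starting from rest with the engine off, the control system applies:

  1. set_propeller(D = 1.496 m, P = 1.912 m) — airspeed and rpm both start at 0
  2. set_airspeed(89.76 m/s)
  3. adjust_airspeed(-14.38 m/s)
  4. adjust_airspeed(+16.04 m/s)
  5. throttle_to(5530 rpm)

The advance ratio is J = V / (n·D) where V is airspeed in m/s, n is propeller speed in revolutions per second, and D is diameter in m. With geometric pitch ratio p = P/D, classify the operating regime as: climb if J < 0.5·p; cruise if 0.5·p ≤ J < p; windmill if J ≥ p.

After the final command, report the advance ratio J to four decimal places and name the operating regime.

J = 0.6630, regime = cruise

set_propeller: D = 1.496 m, P = 1.912 m (p = P/D = 1.278075); state ← (V=0, rpm=0)
set_airspeed(89.76): V ← 89.76 m/s
adjust_airspeed(-14.38): V ← 89.76 -14.38 = 75.38 m/s
adjust_airspeed(+16.04): V ← 75.38 +16.04 = 91.42 m/s
throttle_to(5530): rpm ← 5530
final state: V = 91.42 m/s, rpm = 5530 → n = rpm/60 = 92.166667 rev/s
J = V / (n·D) = 91.42 / (92.166667 × 1.496) = 0.663034
regime bands: climb J<0.6390 | cruise [0.6390, 1.2781) | windmill J≥1.2781
J = 0.6630 → cruise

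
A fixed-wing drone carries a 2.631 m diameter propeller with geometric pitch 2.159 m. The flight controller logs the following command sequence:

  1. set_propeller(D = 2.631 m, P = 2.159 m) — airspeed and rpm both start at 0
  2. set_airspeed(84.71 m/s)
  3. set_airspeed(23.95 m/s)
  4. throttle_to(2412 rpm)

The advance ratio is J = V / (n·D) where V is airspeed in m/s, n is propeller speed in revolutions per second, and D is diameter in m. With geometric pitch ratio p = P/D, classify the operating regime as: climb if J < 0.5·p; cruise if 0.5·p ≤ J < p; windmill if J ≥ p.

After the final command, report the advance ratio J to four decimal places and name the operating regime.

set_propeller: D = 2.631 m, P = 2.159 m (p = P/D = 0.820601); state ← (V=0, rpm=0)
set_airspeed(84.71): V ← 84.71 m/s
set_airspeed(23.95): V ← 23.95 m/s
throttle_to(2412): rpm ← 2412
final state: V = 23.95 m/s, rpm = 2412 → n = rpm/60 = 40.200000 rev/s
J = V / (n·D) = 23.95 / (40.200000 × 2.631) = 0.226443
regime bands: climb J<0.4103 | cruise [0.4103, 0.8206) | windmill J≥0.8206
J = 0.2264 → climb

J = 0.2264, regime = climb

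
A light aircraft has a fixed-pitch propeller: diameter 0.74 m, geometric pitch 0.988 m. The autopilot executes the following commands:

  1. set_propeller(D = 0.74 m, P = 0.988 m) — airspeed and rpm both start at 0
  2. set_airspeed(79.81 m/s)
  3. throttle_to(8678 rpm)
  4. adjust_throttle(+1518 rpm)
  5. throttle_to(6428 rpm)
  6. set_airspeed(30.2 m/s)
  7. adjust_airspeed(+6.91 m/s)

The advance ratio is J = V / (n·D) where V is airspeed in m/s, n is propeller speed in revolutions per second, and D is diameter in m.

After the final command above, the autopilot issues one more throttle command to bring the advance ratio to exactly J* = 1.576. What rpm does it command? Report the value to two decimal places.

set_propeller: D = 0.74 m, P = 0.988 m (p = P/D = 1.335135); state ← (V=0, rpm=0)
set_airspeed(79.81): V ← 79.81 m/s
throttle_to(8678): rpm ← 8678
adjust_throttle(+1518): rpm ← 8678 +1518 = 10196
throttle_to(6428): rpm ← 6428
set_airspeed(30.2): V ← 30.2 m/s
adjust_airspeed(+6.91): V ← 30.2 +6.91 = 37.11 m/s
final state: V = 37.11 m/s, rpm = 6428 → n = rpm/60 = 107.133333 rev/s
target J* = 1.576; solve J* = V/(n·D) for n: n = V/(J*·D) = 37.11/(1.576 × 0.74) = 31.820209 rev/s
rpm = 60·n = 1909.212512

rpm = 1909.21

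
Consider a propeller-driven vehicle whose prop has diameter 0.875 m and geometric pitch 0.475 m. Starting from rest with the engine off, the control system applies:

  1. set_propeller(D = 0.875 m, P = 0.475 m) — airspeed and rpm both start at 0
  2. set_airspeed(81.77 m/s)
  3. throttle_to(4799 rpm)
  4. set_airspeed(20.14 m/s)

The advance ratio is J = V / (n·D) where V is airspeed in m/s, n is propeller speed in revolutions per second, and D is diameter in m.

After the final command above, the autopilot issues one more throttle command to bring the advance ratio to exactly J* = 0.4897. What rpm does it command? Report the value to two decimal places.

rpm = 2820.15

set_propeller: D = 0.875 m, P = 0.475 m (p = P/D = 0.542857); state ← (V=0, rpm=0)
set_airspeed(81.77): V ← 81.77 m/s
throttle_to(4799): rpm ← 4799
set_airspeed(20.14): V ← 20.14 m/s
final state: V = 20.14 m/s, rpm = 4799 → n = rpm/60 = 79.983333 rev/s
target J* = 0.4897; solve J* = V/(n·D) for n: n = V/(J*·D) = 20.14/(0.4897 × 0.875) = 47.002538 rev/s
rpm = 60·n = 2820.152280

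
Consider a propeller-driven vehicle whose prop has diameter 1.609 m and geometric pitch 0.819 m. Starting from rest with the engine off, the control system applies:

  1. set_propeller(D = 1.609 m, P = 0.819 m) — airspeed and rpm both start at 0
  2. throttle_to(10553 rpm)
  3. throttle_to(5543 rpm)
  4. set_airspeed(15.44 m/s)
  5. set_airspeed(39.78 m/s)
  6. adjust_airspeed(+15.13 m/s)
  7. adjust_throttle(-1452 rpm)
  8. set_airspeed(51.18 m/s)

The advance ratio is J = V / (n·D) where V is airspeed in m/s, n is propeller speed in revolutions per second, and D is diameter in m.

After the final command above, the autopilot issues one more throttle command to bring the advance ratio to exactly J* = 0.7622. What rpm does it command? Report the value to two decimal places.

set_propeller: D = 1.609 m, P = 0.819 m (p = P/D = 0.509012); state ← (V=0, rpm=0)
throttle_to(10553): rpm ← 10553
throttle_to(5543): rpm ← 5543
set_airspeed(15.44): V ← 15.44 m/s
set_airspeed(39.78): V ← 39.78 m/s
adjust_airspeed(+15.13): V ← 39.78 +15.13 = 54.91 m/s
adjust_throttle(-1452): rpm ← 5543 -1452 = 4091
set_airspeed(51.18): V ← 51.18 m/s
final state: V = 51.18 m/s, rpm = 4091 → n = rpm/60 = 68.183333 rev/s
target J* = 0.7622; solve J* = V/(n·D) for n: n = V/(J*·D) = 51.18/(0.7622 × 1.609) = 41.732586 rev/s
rpm = 60·n = 2503.955137

rpm = 2503.96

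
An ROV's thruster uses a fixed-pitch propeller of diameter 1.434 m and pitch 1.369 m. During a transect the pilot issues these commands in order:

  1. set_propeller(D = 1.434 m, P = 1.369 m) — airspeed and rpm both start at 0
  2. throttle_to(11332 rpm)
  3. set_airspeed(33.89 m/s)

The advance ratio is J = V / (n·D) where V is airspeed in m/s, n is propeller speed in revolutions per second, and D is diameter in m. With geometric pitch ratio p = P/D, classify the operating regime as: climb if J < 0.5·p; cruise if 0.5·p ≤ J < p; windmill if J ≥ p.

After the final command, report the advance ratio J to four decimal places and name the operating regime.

set_propeller: D = 1.434 m, P = 1.369 m (p = P/D = 0.954672); state ← (V=0, rpm=0)
throttle_to(11332): rpm ← 11332
set_airspeed(33.89): V ← 33.89 m/s
final state: V = 33.89 m/s, rpm = 11332 → n = rpm/60 = 188.866667 rev/s
J = V / (n·D) = 33.89 / (188.866667 × 1.434) = 0.125132
regime bands: climb J<0.4773 | cruise [0.4773, 0.9547) | windmill J≥0.9547
J = 0.1251 → climb

J = 0.1251, regime = climb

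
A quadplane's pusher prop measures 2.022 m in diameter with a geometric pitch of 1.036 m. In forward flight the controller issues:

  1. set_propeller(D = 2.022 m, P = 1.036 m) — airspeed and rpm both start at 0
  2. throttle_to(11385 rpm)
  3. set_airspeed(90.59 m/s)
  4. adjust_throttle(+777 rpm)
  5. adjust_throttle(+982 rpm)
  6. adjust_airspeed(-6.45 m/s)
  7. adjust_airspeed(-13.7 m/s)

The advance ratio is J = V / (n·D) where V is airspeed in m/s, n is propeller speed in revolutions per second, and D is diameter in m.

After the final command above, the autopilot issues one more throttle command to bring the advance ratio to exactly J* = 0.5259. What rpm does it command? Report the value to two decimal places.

set_propeller: D = 2.022 m, P = 1.036 m (p = P/D = 0.512364); state ← (V=0, rpm=0)
throttle_to(11385): rpm ← 11385
set_airspeed(90.59): V ← 90.59 m/s
adjust_throttle(+777): rpm ← 11385 +777 = 12162
adjust_throttle(+982): rpm ← 12162 +982 = 13144
adjust_airspeed(-6.45): V ← 90.59 -6.45 = 84.14 m/s
adjust_airspeed(-13.7): V ← 84.14 -13.7 = 70.44 m/s
final state: V = 70.44 m/s, rpm = 13144 → n = rpm/60 = 219.066667 rev/s
target J* = 0.5259; solve J* = V/(n·D) for n: n = V/(J*·D) = 70.44/(0.5259 × 2.022) = 66.242242 rev/s
rpm = 60·n = 3974.534541

rpm = 3974.53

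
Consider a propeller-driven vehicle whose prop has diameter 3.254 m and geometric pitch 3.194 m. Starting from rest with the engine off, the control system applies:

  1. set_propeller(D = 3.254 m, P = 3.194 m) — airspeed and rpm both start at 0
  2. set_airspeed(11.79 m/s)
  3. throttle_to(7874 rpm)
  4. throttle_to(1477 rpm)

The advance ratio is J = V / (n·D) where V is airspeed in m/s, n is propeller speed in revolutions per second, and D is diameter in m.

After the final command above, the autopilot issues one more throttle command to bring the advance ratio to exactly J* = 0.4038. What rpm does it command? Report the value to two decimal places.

rpm = 538.37

set_propeller: D = 3.254 m, P = 3.194 m (p = P/D = 0.981561); state ← (V=0, rpm=0)
set_airspeed(11.79): V ← 11.79 m/s
throttle_to(7874): rpm ← 7874
throttle_to(1477): rpm ← 1477
final state: V = 11.79 m/s, rpm = 1477 → n = rpm/60 = 24.616667 rev/s
target J* = 0.4038; solve J* = V/(n·D) for n: n = V/(J*·D) = 11.79/(0.4038 × 3.254) = 8.972840 rev/s
rpm = 60·n = 538.370423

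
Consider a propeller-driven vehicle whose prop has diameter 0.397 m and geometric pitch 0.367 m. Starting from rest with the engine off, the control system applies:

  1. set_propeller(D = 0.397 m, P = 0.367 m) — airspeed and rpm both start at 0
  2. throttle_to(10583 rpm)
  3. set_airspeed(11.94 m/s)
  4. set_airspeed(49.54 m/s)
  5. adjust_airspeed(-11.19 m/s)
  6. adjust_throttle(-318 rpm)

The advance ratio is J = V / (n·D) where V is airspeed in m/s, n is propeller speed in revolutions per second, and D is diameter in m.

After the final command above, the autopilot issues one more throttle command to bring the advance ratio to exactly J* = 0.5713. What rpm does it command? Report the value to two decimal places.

rpm = 10145.23

set_propeller: D = 0.397 m, P = 0.367 m (p = P/D = 0.924433); state ← (V=0, rpm=0)
throttle_to(10583): rpm ← 10583
set_airspeed(11.94): V ← 11.94 m/s
set_airspeed(49.54): V ← 49.54 m/s
adjust_airspeed(-11.19): V ← 49.54 -11.19 = 38.35 m/s
adjust_throttle(-318): rpm ← 10583 -318 = 10265
final state: V = 38.35 m/s, rpm = 10265 → n = rpm/60 = 171.083333 rev/s
target J* = 0.5713; solve J* = V/(n·D) for n: n = V/(J*·D) = 38.35/(0.5713 × 0.397) = 169.087163 rev/s
rpm = 60·n = 10145.229780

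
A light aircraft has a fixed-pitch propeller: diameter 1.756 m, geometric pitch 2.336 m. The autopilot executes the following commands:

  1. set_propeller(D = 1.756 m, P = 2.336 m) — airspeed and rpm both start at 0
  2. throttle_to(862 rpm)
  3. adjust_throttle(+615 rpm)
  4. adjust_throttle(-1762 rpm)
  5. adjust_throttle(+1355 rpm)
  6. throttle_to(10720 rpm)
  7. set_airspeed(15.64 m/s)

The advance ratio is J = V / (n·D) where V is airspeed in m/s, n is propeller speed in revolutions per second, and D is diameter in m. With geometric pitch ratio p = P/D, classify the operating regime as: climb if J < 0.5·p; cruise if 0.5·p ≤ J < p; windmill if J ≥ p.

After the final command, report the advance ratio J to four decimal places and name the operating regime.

J = 0.0499, regime = climb

set_propeller: D = 1.756 m, P = 2.336 m (p = P/D = 1.330296); state ← (V=0, rpm=0)
throttle_to(862): rpm ← 862
adjust_throttle(+615): rpm ← 862 +615 = 1477
adjust_throttle(-1762): rpm ← 1477 -1762 = -285
adjust_throttle(+1355): rpm ← -285 +1355 = 1070
throttle_to(10720): rpm ← 10720
set_airspeed(15.64): V ← 15.64 m/s
final state: V = 15.64 m/s, rpm = 10720 → n = rpm/60 = 178.666667 rev/s
J = V / (n·D) = 15.64 / (178.666667 × 1.756) = 0.049850
regime bands: climb J<0.6651 | cruise [0.6651, 1.3303) | windmill J≥1.3303
J = 0.0499 → climb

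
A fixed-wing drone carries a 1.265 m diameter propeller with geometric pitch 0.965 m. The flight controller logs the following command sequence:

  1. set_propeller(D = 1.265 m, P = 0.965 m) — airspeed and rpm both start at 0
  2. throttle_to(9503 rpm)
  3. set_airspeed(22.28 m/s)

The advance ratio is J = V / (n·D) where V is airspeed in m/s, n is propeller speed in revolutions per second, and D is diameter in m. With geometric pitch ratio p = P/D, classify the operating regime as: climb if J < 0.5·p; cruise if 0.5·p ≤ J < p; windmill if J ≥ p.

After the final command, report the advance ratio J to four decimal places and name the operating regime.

set_propeller: D = 1.265 m, P = 0.965 m (p = P/D = 0.762846); state ← (V=0, rpm=0)
throttle_to(9503): rpm ← 9503
set_airspeed(22.28): V ← 22.28 m/s
final state: V = 22.28 m/s, rpm = 9503 → n = rpm/60 = 158.383333 rev/s
J = V / (n·D) = 22.28 / (158.383333 × 1.265) = 0.111203
regime bands: climb J<0.3814 | cruise [0.3814, 0.7628) | windmill J≥0.7628
J = 0.1112 → climb

J = 0.1112, regime = climb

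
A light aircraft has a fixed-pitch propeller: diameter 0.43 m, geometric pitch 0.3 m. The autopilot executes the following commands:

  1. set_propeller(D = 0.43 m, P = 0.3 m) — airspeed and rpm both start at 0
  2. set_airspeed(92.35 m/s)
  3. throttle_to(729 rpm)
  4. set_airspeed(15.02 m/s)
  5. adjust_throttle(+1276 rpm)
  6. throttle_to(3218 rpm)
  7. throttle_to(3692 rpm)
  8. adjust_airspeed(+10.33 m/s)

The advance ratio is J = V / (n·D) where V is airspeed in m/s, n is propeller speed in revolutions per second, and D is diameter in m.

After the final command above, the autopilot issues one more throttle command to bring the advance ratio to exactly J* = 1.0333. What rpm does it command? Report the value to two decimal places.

rpm = 3423.22

set_propeller: D = 0.43 m, P = 0.3 m (p = P/D = 0.697674); state ← (V=0, rpm=0)
set_airspeed(92.35): V ← 92.35 m/s
throttle_to(729): rpm ← 729
set_airspeed(15.02): V ← 15.02 m/s
adjust_throttle(+1276): rpm ← 729 +1276 = 2005
throttle_to(3218): rpm ← 3218
throttle_to(3692): rpm ← 3692
adjust_airspeed(+10.33): V ← 15.02 +10.33 = 25.35 m/s
final state: V = 25.35 m/s, rpm = 3692 → n = rpm/60 = 61.533333 rev/s
target J* = 1.0333; solve J* = V/(n·D) for n: n = V/(J*·D) = 25.35/(1.0333 × 0.43) = 57.053603 rev/s
rpm = 60·n = 3423.216203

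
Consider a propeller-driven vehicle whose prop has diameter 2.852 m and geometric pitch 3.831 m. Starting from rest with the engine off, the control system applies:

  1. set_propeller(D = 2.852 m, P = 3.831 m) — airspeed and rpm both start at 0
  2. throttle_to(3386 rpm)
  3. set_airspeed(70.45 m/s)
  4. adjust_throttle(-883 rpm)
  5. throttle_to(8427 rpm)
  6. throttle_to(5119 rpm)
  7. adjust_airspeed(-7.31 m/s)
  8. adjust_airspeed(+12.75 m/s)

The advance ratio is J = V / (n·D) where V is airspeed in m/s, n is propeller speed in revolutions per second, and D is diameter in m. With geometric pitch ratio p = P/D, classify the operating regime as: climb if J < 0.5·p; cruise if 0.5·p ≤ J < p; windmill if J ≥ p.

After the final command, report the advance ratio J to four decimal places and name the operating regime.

set_propeller: D = 2.852 m, P = 3.831 m (p = P/D = 1.343268); state ← (V=0, rpm=0)
throttle_to(3386): rpm ← 3386
set_airspeed(70.45): V ← 70.45 m/s
adjust_throttle(-883): rpm ← 3386 -883 = 2503
throttle_to(8427): rpm ← 8427
throttle_to(5119): rpm ← 5119
adjust_airspeed(-7.31): V ← 70.45 -7.31 = 63.14 m/s
adjust_airspeed(+12.75): V ← 63.14 +12.75 = 75.89 m/s
final state: V = 75.89 m/s, rpm = 5119 → n = rpm/60 = 85.316667 rev/s
J = V / (n·D) = 75.89 / (85.316667 × 2.852) = 0.311890
regime bands: climb J<0.6716 | cruise [0.6716, 1.3433) | windmill J≥1.3433
J = 0.3119 → climb

J = 0.3119, regime = climb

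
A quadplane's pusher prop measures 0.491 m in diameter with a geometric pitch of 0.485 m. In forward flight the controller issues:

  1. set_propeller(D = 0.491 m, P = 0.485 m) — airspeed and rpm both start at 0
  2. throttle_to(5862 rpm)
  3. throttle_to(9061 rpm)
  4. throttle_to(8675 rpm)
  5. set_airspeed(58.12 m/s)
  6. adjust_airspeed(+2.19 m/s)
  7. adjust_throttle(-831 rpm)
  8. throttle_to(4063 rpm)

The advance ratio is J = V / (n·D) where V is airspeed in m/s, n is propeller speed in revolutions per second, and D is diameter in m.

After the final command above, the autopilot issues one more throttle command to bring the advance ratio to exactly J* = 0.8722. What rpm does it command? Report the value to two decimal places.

rpm = 8449.73

set_propeller: D = 0.491 m, P = 0.485 m (p = P/D = 0.987780); state ← (V=0, rpm=0)
throttle_to(5862): rpm ← 5862
throttle_to(9061): rpm ← 9061
throttle_to(8675): rpm ← 8675
set_airspeed(58.12): V ← 58.12 m/s
adjust_airspeed(+2.19): V ← 58.12 +2.19 = 60.31 m/s
adjust_throttle(-831): rpm ← 8675 -831 = 7844
throttle_to(4063): rpm ← 4063
final state: V = 60.31 m/s, rpm = 4063 → n = rpm/60 = 67.716667 rev/s
target J* = 0.8722; solve J* = V/(n·D) for n: n = V/(J*·D) = 60.31/(0.8722 × 0.491) = 140.828889 rev/s
rpm = 60·n = 8449.733357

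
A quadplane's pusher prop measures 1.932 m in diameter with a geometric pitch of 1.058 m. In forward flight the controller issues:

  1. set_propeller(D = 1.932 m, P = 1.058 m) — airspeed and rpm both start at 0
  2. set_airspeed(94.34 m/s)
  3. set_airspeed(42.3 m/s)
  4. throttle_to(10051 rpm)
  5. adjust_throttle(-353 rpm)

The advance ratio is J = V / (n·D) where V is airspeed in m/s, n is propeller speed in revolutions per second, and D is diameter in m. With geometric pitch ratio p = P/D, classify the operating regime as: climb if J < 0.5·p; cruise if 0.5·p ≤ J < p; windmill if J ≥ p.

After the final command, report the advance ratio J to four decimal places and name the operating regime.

set_propeller: D = 1.932 m, P = 1.058 m (p = P/D = 0.547619); state ← (V=0, rpm=0)
set_airspeed(94.34): V ← 94.34 m/s
set_airspeed(42.3): V ← 42.3 m/s
throttle_to(10051): rpm ← 10051
adjust_throttle(-353): rpm ← 10051 -353 = 9698
final state: V = 42.3 m/s, rpm = 9698 → n = rpm/60 = 161.633333 rev/s
J = V / (n·D) = 42.3 / (161.633333 × 1.932) = 0.135457
regime bands: climb J<0.2738 | cruise [0.2738, 0.5476) | windmill J≥0.5476
J = 0.1355 → climb

J = 0.1355, regime = climb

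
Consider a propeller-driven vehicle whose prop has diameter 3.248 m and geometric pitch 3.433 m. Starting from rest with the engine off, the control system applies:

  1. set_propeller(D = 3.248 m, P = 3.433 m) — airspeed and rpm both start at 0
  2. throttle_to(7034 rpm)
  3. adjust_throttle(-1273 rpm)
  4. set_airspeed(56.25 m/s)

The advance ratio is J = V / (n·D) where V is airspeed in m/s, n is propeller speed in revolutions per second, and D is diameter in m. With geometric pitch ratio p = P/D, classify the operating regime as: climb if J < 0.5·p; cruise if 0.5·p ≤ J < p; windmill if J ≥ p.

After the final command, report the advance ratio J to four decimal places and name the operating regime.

set_propeller: D = 3.248 m, P = 3.433 m (p = P/D = 1.056958); state ← (V=0, rpm=0)
throttle_to(7034): rpm ← 7034
adjust_throttle(-1273): rpm ← 7034 -1273 = 5761
set_airspeed(56.25): V ← 56.25 m/s
final state: V = 56.25 m/s, rpm = 5761 → n = rpm/60 = 96.016667 rev/s
J = V / (n·D) = 56.25 / (96.016667 × 3.248) = 0.180368
regime bands: climb J<0.5285 | cruise [0.5285, 1.0570) | windmill J≥1.0570
J = 0.1804 → climb

J = 0.1804, regime = climb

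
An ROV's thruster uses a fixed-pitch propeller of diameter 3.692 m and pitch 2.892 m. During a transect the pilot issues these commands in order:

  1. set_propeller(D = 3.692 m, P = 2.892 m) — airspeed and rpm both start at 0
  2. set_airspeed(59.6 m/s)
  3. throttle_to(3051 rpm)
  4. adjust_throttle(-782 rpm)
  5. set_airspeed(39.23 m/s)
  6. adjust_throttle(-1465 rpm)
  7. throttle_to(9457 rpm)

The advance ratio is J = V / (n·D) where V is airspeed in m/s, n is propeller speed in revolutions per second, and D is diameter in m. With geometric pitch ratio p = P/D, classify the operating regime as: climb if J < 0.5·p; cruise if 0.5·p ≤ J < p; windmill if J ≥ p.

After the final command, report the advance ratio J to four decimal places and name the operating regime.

J = 0.0674, regime = climb

set_propeller: D = 3.692 m, P = 2.892 m (p = P/D = 0.783315); state ← (V=0, rpm=0)
set_airspeed(59.6): V ← 59.6 m/s
throttle_to(3051): rpm ← 3051
adjust_throttle(-782): rpm ← 3051 -782 = 2269
set_airspeed(39.23): V ← 39.23 m/s
adjust_throttle(-1465): rpm ← 2269 -1465 = 804
throttle_to(9457): rpm ← 9457
final state: V = 39.23 m/s, rpm = 9457 → n = rpm/60 = 157.616667 rev/s
J = V / (n·D) = 39.23 / (157.616667 × 3.692) = 0.067415
regime bands: climb J<0.3917 | cruise [0.3917, 0.7833) | windmill J≥0.7833
J = 0.0674 → climb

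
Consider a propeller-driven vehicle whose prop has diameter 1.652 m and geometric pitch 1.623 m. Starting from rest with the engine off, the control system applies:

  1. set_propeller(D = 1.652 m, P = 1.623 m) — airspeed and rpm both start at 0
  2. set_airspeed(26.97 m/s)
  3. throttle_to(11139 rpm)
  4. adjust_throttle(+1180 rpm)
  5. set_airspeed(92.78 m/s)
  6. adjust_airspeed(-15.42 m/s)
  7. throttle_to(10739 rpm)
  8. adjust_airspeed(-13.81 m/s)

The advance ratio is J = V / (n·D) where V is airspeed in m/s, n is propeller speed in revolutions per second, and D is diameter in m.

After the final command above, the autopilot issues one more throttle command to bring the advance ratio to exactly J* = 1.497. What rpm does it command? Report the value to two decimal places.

set_propeller: D = 1.652 m, P = 1.623 m (p = P/D = 0.982446); state ← (V=0, rpm=0)
set_airspeed(26.97): V ← 26.97 m/s
throttle_to(11139): rpm ← 11139
adjust_throttle(+1180): rpm ← 11139 +1180 = 12319
set_airspeed(92.78): V ← 92.78 m/s
adjust_airspeed(-15.42): V ← 92.78 -15.42 = 77.36 m/s
throttle_to(10739): rpm ← 10739
adjust_airspeed(-13.81): V ← 77.36 -13.81 = 63.55 m/s
final state: V = 63.55 m/s, rpm = 10739 → n = rpm/60 = 178.983333 rev/s
target J* = 1.497; solve J* = V/(n·D) for n: n = V/(J*·D) = 63.55/(1.497 × 1.652) = 25.697076 rev/s
rpm = 60·n = 1541.824569

rpm = 1541.82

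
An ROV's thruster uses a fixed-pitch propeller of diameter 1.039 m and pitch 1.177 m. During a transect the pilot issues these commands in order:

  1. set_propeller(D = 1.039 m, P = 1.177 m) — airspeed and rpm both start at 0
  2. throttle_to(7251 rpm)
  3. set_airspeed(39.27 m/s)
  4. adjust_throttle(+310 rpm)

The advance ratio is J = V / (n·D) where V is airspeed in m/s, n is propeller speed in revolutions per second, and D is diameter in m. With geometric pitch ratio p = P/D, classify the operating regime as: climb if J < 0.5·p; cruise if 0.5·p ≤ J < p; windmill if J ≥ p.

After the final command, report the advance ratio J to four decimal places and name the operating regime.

set_propeller: D = 1.039 m, P = 1.177 m (p = P/D = 1.132820); state ← (V=0, rpm=0)
throttle_to(7251): rpm ← 7251
set_airspeed(39.27): V ← 39.27 m/s
adjust_throttle(+310): rpm ← 7251 +310 = 7561
final state: V = 39.27 m/s, rpm = 7561 → n = rpm/60 = 126.016667 rev/s
J = V / (n·D) = 39.27 / (126.016667 × 1.039) = 0.299928
regime bands: climb J<0.5664 | cruise [0.5664, 1.1328) | windmill J≥1.1328
J = 0.2999 → climb

J = 0.2999, regime = climb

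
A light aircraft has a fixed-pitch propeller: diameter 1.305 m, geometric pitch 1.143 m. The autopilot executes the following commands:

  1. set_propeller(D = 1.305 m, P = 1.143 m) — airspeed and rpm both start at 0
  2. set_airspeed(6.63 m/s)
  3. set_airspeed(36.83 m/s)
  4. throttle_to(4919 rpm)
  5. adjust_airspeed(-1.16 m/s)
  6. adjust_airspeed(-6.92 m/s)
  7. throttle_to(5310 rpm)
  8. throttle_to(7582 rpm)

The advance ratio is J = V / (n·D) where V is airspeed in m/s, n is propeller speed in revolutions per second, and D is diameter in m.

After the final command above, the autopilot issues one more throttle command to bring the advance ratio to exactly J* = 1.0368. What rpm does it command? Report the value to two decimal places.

rpm = 1274.92

set_propeller: D = 1.305 m, P = 1.143 m (p = P/D = 0.875862); state ← (V=0, rpm=0)
set_airspeed(6.63): V ← 6.63 m/s
set_airspeed(36.83): V ← 36.83 m/s
throttle_to(4919): rpm ← 4919
adjust_airspeed(-1.16): V ← 36.83 -1.16 = 35.67 m/s
adjust_airspeed(-6.92): V ← 35.67 -6.92 = 28.75 m/s
throttle_to(5310): rpm ← 5310
throttle_to(7582): rpm ← 7582
final state: V = 28.75 m/s, rpm = 7582 → n = rpm/60 = 126.366667 rev/s
target J* = 1.0368; solve J* = V/(n·D) for n: n = V/(J*·D) = 28.75/(1.0368 × 1.305) = 21.248699 rev/s
rpm = 60·n = 1274.921953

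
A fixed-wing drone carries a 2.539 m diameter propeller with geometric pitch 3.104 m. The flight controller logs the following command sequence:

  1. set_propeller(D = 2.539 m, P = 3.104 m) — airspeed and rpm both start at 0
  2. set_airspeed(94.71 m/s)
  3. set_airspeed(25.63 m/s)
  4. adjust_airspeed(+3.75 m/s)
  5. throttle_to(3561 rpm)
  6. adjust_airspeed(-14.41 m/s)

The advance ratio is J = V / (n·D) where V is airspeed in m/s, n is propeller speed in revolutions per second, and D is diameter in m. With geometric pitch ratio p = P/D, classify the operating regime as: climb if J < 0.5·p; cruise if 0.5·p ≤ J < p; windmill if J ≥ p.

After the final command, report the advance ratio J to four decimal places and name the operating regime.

J = 0.0993, regime = climb

set_propeller: D = 2.539 m, P = 3.104 m (p = P/D = 1.222529); state ← (V=0, rpm=0)
set_airspeed(94.71): V ← 94.71 m/s
set_airspeed(25.63): V ← 25.63 m/s
adjust_airspeed(+3.75): V ← 25.63 +3.75 = 29.38 m/s
throttle_to(3561): rpm ← 3561
adjust_airspeed(-14.41): V ← 29.38 -14.41 = 14.97 m/s
final state: V = 14.97 m/s, rpm = 3561 → n = rpm/60 = 59.350000 rev/s
J = V / (n·D) = 14.97 / (59.350000 × 2.539) = 0.099343
regime bands: climb J<0.6113 | cruise [0.6113, 1.2225) | windmill J≥1.2225
J = 0.0993 → climb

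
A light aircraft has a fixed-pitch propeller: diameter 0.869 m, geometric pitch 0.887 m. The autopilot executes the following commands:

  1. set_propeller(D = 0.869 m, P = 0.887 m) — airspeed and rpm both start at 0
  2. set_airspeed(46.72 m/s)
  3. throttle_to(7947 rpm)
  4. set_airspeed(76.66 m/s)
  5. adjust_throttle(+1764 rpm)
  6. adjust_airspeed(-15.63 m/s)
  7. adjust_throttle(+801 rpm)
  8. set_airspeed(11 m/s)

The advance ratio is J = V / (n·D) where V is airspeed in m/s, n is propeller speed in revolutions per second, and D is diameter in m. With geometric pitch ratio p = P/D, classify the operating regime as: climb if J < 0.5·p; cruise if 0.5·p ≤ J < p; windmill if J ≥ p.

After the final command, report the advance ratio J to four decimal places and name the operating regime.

J = 0.0723, regime = climb

set_propeller: D = 0.869 m, P = 0.887 m (p = P/D = 1.020713); state ← (V=0, rpm=0)
set_airspeed(46.72): V ← 46.72 m/s
throttle_to(7947): rpm ← 7947
set_airspeed(76.66): V ← 76.66 m/s
adjust_throttle(+1764): rpm ← 7947 +1764 = 9711
adjust_airspeed(-15.63): V ← 76.66 -15.63 = 61.03 m/s
adjust_throttle(+801): rpm ← 9711 +801 = 10512
set_airspeed(11): V ← 11 m/s
final state: V = 11 m/s, rpm = 10512 → n = rpm/60 = 175.200000 rev/s
J = V / (n·D) = 11 / (175.200000 × 0.869) = 0.072250
regime bands: climb J<0.5104 | cruise [0.5104, 1.0207) | windmill J≥1.0207
J = 0.0723 → climb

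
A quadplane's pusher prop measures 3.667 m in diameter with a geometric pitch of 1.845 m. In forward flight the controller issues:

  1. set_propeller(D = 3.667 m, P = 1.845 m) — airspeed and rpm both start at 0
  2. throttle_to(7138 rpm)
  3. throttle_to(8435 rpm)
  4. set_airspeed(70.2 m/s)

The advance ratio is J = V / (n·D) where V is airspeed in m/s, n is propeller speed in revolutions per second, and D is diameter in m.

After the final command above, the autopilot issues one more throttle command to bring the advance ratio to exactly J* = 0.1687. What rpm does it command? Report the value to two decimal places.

set_propeller: D = 3.667 m, P = 1.845 m (p = P/D = 0.503136); state ← (V=0, rpm=0)
throttle_to(7138): rpm ← 7138
throttle_to(8435): rpm ← 8435
set_airspeed(70.2): V ← 70.2 m/s
final state: V = 70.2 m/s, rpm = 8435 → n = rpm/60 = 140.583333 rev/s
target J* = 0.1687; solve J* = V/(n·D) for n: n = V/(J*·D) = 70.2/(0.1687 × 3.667) = 113.477855 rev/s
rpm = 60·n = 6808.671325

rpm = 6808.67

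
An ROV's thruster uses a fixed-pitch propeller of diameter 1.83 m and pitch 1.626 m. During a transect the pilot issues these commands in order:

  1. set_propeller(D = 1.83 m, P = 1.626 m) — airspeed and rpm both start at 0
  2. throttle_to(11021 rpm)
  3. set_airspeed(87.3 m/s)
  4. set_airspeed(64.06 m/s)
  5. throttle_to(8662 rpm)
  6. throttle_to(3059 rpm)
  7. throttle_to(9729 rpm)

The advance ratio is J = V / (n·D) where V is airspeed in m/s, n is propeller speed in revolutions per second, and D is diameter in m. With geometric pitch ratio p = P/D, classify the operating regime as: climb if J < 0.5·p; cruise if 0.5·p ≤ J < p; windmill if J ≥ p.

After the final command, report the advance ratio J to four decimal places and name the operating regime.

J = 0.2159, regime = climb

set_propeller: D = 1.83 m, P = 1.626 m (p = P/D = 0.888525); state ← (V=0, rpm=0)
throttle_to(11021): rpm ← 11021
set_airspeed(87.3): V ← 87.3 m/s
set_airspeed(64.06): V ← 64.06 m/s
throttle_to(8662): rpm ← 8662
throttle_to(3059): rpm ← 3059
throttle_to(9729): rpm ← 9729
final state: V = 64.06 m/s, rpm = 9729 → n = rpm/60 = 162.150000 rev/s
J = V / (n·D) = 64.06 / (162.150000 × 1.83) = 0.215883
regime bands: climb J<0.4443 | cruise [0.4443, 0.8885) | windmill J≥0.8885
J = 0.2159 → climb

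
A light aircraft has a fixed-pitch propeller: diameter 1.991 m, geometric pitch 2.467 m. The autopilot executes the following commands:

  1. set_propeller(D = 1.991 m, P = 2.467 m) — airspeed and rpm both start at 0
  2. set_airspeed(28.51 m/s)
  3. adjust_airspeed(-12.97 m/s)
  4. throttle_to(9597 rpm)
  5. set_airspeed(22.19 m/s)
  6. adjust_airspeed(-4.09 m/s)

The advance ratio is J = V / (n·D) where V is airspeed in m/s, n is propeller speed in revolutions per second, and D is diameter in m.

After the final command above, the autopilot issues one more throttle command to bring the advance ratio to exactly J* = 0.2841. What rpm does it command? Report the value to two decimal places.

set_propeller: D = 1.991 m, P = 2.467 m (p = P/D = 1.239076); state ← (V=0, rpm=0)
set_airspeed(28.51): V ← 28.51 m/s
adjust_airspeed(-12.97): V ← 28.51 -12.97 = 15.54 m/s
throttle_to(9597): rpm ← 9597
set_airspeed(22.19): V ← 22.19 m/s
adjust_airspeed(-4.09): V ← 22.19 -4.09 = 18.1 m/s
final state: V = 18.1 m/s, rpm = 9597 → n = rpm/60 = 159.950000 rev/s
target J* = 0.2841; solve J* = V/(n·D) for n: n = V/(J*·D) = 18.1/(0.2841 × 1.991) = 31.998976 rev/s
rpm = 60·n = 1919.938562

rpm = 1919.94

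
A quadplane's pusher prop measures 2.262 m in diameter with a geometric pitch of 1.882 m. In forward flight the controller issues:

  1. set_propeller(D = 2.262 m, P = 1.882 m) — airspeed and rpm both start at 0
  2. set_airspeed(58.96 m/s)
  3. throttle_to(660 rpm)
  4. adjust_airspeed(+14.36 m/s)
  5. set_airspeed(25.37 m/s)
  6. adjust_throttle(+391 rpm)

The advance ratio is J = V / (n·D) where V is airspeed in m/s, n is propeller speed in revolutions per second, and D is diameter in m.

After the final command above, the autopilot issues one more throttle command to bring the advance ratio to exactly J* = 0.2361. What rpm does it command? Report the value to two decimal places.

rpm = 2850.25

set_propeller: D = 2.262 m, P = 1.882 m (p = P/D = 0.832007); state ← (V=0, rpm=0)
set_airspeed(58.96): V ← 58.96 m/s
throttle_to(660): rpm ← 660
adjust_airspeed(+14.36): V ← 58.96 +14.36 = 73.32 m/s
set_airspeed(25.37): V ← 25.37 m/s
adjust_throttle(+391): rpm ← 660 +391 = 1051
final state: V = 25.37 m/s, rpm = 1051 → n = rpm/60 = 17.516667 rev/s
target J* = 0.2361; solve J* = V/(n·D) for n: n = V/(J*·D) = 25.37/(0.2361 × 2.262) = 47.504186 rev/s
rpm = 60·n = 2850.251152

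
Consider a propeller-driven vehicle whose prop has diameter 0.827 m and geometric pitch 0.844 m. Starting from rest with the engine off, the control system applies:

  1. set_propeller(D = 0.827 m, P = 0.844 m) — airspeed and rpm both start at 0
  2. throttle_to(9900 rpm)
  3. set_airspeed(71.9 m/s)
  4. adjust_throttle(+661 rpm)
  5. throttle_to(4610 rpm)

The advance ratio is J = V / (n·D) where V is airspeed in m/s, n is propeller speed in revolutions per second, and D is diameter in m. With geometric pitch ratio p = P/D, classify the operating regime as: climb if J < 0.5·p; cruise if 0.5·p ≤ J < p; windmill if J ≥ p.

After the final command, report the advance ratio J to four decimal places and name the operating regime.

set_propeller: D = 0.827 m, P = 0.844 m (p = P/D = 1.020556); state ← (V=0, rpm=0)
throttle_to(9900): rpm ← 9900
set_airspeed(71.9): V ← 71.9 m/s
adjust_throttle(+661): rpm ← 9900 +661 = 10561
throttle_to(4610): rpm ← 4610
final state: V = 71.9 m/s, rpm = 4610 → n = rpm/60 = 76.833333 rev/s
J = V / (n·D) = 71.9 / (76.833333 × 0.827) = 1.131550
regime bands: climb J<0.5103 | cruise [0.5103, 1.0206) | windmill J≥1.0206
J = 1.1315 → windmill

J = 1.1315, regime = windmill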